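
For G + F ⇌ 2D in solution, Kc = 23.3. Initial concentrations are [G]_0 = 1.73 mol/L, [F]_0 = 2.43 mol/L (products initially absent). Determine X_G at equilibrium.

Let X = conversion of G; extent ξ = 1.73·X mol/L.
Concentrations: [G] = 1.73 − 1.73X; [F] = 2.43 − 1.73X; [D] = 3.46X.
Kc = [D]^2 / ([G] [F]).
Setting equal to 23.3 and solving for X on (0,1) gives X = 0.810.

X = 0.810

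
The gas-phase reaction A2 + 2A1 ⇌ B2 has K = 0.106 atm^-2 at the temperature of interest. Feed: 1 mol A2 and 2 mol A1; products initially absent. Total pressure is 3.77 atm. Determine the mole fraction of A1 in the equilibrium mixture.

y_A1 = 0.572

Let X = conversion of A2 (basis 1 mol A2); extent of reaction ξ = X.
Species balance: n_A2 = 1 − X; n_A1 = 2 − 2X; n_B2 = X.
Total moles n_T = 3 − 2X.
y_i = n_i/n_T, p_i = y_i·P. K = p_B2 / (p_A2 p_A1^2).
This yields a degree-3 equation in X; solving on (0,1), X = 0.331.
Then n_A1 = 1.34, n_T = 2.34, so y_A1 = 0.572.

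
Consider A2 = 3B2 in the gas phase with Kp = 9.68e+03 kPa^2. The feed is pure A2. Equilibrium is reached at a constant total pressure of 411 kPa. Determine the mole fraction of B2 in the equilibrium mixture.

Let X = conversion of A2 (basis 1 mol A2); extent of reaction ξ = X.
Species balance: n_A2 = 1 − X; n_B2 = 3X.
Total moles n_T = 1 + 2X.
y_i = n_i/n_T, p_i = y_i·P. Kp = p_B2^3 / (p_A2).
Equating to 9.68e+03 kPa^2 and solving on 0 < X < 1: X = 0.144.
Then n_B2 = 0.433, n_T = 1.29, so y_B2 = 0.336.

y_B2 = 0.336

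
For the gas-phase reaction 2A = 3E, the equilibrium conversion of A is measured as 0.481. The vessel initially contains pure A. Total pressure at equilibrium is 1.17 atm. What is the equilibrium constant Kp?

Let X = conversion of A (basis 1 mol A); extent of reaction ξ = 0.5X.
Species balance: n_A = 1 − X; n_E = 1.5X.
Summing: n_T = 1 + 0.5X.
At X = 0.481: n_A = 0.519, n_E = 0.722, n_T = 1.24.
p_i = (n_i/n_T)·P. Kp = p_E^3 / (p_A^2) = 1.32 atm.

Kp = 1.32 atm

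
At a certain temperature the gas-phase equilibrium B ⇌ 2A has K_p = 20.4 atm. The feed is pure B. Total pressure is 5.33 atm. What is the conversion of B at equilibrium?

X = 0.699

Let X = conversion of B (basis 1 mol B); extent of reaction ξ = X.
Moles: n_B = 1 − X; n_A = 2X.
Summing: n_T = 1 + X.
With p_i = (n_i/n_T)P, K_p = p_A^2 / (p_B).
This yields a degree-2 equation in X; solving on (0,1), X = 0.699.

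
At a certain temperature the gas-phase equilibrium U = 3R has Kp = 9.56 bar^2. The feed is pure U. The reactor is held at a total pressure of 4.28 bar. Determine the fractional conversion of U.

Let X = conversion of U (basis 1 mol U); extent of reaction ξ = X.
At extent ξ: n_U = 1 − X; n_R = 3X.
n_T = Σnᵢ = 1 + 2X.
Mole fractions y_i = n_i/n_T; Kp = p_R^3 / (p_U) with p_i = y_i·P.
Setting this equal to 9.56 bar^2 and taking the physical root (0 < X < 1) gives X = 0.329.

X = 0.329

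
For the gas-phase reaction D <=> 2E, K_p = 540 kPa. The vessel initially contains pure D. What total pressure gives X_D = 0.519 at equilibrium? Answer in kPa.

Basis: 1 mol D initially; let X = conversion of D. Extent ξ = X.
Mole table: n_D = 1 − X; n_E = 2X.
Total moles n_T = 1 + X.
K_p = p_E^2 / (p_D) with p_i = (n_i/n_T)·P.
At X = 0.519: the mole-fraction product g(X) = Π y_i^ν_i = 1.475. Since K_p = g(X)·P^{1}, P = (K_p/g)^(1/1) = (540/1.475)^(1/1) = 366 kPa.

P = 366 kPa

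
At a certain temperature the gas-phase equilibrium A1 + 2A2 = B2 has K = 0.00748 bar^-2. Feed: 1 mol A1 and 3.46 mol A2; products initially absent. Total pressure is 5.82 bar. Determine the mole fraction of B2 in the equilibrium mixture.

y_B2 = 0.031

Take 1 mol A1 as basis and let X be its fractional conversion, so ξ = X.
At extent ξ: n_A1 = 1 − X; n_A2 = 3.46 − 2X; n_B2 = X.
Total moles n_T = 4.46 − 2X.
y_i = n_i/n_T, p_i = y_i·P. K = p_B2 / (p_A1 p_A2^2).
Setting this equal to 0.00748 bar^-2 and taking the physical root (0 < X < 1) gives X = 0.128.
Then n_B2 = 0.128, n_T = 4.2, so y_B2 = 0.031.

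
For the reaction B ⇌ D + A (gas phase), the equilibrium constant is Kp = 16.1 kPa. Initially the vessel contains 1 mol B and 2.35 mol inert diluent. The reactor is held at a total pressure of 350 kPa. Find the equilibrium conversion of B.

Take 1 mol B as basis and let X be its fractional conversion, so ξ = X.
Mole table: n_B = 1 − X; n_D = X; n_A = X; n_I = 2.35 (inert).
Summing: n_T = 3.35 + X.
Mole fractions y_i = n_i/n_T; Kp = p_D p_A / (p_B) with p_i = y_i·P.
Setting this equal to 16.1 kPa and taking the physical root (0 < X < 1) gives X = 0.336.

X = 0.336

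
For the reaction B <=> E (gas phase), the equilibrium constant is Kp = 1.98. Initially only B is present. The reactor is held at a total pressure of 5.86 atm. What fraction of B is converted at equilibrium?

X = 0.664

Take 1 mol B as basis and let X be its fractional conversion, so ξ = X.
At extent ξ: n_B = 1 − X; n_E = X.
Since Δν = 0, n_T = 1 throughout.
Mole fractions y_i = n_i/n_T; Kp = p_E / (p_B) with p_i = y_i·P.
Substituting and setting equal to 1.98 gives a polynomial in X; the root in (0,1) is X = 0.664.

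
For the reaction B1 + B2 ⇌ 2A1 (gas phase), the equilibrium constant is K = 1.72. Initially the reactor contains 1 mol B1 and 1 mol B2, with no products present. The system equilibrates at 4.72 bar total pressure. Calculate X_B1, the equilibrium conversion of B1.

Basis: 1 mol B1 initially; let X = conversion of B1. Extent ξ = X.
Species balance: n_B1 = 1 − X; n_B2 = 1 − X; n_A1 = 2X.
n_T stays at 2 (no change in mole number).
With p_i = (n_i/n_T)P, K = p_A1^2 / (p_B1 p_B2).
Substituting and setting equal to 1.72 gives a polynomial in X; the root in (0,1) is X = 0.396.

X = 0.396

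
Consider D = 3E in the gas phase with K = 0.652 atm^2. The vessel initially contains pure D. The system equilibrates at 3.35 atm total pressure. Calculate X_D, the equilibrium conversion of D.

X = 0.145

Take 1 mol D as basis and let X be its fractional conversion, so ξ = X.
At extent ξ: n_D = 1 − X; n_E = 3X.
Total moles n_T = 1 + 2X.
With p_i = (n_i/n_T)P, K = p_E^3 / (p_D).
This yields a degree-3 equation in X; solving on (0,1), X = 0.145.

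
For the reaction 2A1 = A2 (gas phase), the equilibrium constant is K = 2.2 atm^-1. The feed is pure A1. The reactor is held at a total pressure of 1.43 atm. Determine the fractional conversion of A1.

X = 0.729

Basis: 1 mol A1 initially; let X = conversion of A1. Extent ξ = 0.5X.
Mole table: n_A1 = 1 − X; n_A2 = 0.5X.
n_T = Σnᵢ = 1 − 0.5X.
Mole fractions y_i = n_i/n_T; K = p_A2 / (p_A1^2) with p_i = y_i·P.
Equating to 2.2 atm^-1 and solving on 0 < X < 1: X = 0.729.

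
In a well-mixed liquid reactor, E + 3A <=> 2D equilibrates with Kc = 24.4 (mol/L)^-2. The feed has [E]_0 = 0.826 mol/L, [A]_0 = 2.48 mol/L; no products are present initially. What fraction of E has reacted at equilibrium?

X = 0.737

Let X = conversion of E; extent ξ = 0.826·X mol/L.
Concentrations: [E] = 0.826 − 0.826X; [A] = 2.48 − 2.48X; [D] = 1.65X.
Kc = [D]^2 / ([E] [A]^3).
Setting equal to 24.4 and solving for X on (0,1) gives X = 0.737.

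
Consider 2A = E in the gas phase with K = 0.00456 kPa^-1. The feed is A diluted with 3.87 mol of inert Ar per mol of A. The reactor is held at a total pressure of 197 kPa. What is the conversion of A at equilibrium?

X = 0.226

Take 1 mol A as basis and let X be its fractional conversion, so ξ = 0.5X.
Species balance: n_A = 1 − X; n_E = 0.5X; n_I = 3.87 (inert).
n_T = Σnᵢ = 4.87 − 0.5X.
With p_i = (n_i/n_T)P, K = p_E / (p_A^2).
Equating to 0.00456 kPa^-1 and solving on 0 < X < 1: X = 0.226.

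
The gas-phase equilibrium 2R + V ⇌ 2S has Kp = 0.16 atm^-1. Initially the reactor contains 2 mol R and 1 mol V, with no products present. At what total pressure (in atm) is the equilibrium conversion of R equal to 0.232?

Basis: 2 mol R initially; let X = conversion of R. Extent ξ = X.
Mole table: n_R = 2 − 2X; n_V = 1 − X; n_S = 2X.
Total moles n_T = 3 − X.
Kp = p_S^2 / (p_R^2 p_V) with p_i = (n_i/n_T)·P.
At X = 0.232: the mole-fraction product g(X) = Π y_i^ν_i = 0.3289. Since Kp = g(X)·P^{-1}, P = (g/Kp)^(1/1) = (0.3289/0.16)^(1/1) = 2.06 atm.

P = 2.06 atm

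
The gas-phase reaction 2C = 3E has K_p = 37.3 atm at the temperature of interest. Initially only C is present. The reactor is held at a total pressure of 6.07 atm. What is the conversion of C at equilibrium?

X = 0.657

Take 1 mol C as basis and let X be its fractional conversion, so ξ = 0.5X.
At extent ξ: n_C = 1 − X; n_E = 1.5X.
n_T = Σnᵢ = 1 + 0.5X.
y_i = n_i/n_T, p_i = y_i·P. K_p = p_E^3 / (p_C^2).
Equating to 37.3 atm and solving on 0 < X < 1: X = 0.657.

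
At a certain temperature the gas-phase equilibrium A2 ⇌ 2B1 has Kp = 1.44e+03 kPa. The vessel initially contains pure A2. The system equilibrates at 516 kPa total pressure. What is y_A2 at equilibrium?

y_A2 = 0.219

Take 1 mol A2 as basis and let X be its fractional conversion, so ξ = X.
Mole table: n_A2 = 1 − X; n_B1 = 2X.
Summing: n_T = 1 + X.
With p_i = (n_i/n_T)P, Kp = p_B1^2 / (p_A2).
This yields a degree-2 equation in X; solving on (0,1), X = 0.641.
Then n_A2 = 0.359, n_T = 1.64, so y_A2 = 0.219.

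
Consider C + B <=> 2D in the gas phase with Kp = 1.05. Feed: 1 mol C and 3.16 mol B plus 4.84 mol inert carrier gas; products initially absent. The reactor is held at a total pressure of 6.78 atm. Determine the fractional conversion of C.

X = 0.553

Take 1 mol C as basis and let X be its fractional conversion, so ξ = X.
Mole table: n_C = 1 − X; n_B = 3.16 − X; n_D = 2X; n_I = 4.84 (inert).
Total moles n_T = 9 (Δν = 0, constant).
y_i = n_i/n_T, p_i = y_i·P. Kp = p_D^2 / (p_C p_B).
This yields a degree-2 equation in X; solving on (0,1), X = 0.553.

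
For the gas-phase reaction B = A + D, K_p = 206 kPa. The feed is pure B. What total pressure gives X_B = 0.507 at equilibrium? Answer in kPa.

P = 595 kPa

Let X = conversion of B (basis 1 mol B); extent of reaction ξ = X.
Species balance: n_B = 1 − X; n_A = X; n_D = X.
n_T = Σnᵢ = 1 + X.
K_p = p_A p_D / (p_B) with p_i = (n_i/n_T)·P.
At X = 0.507: the mole-fraction product g(X) = Π y_i^ν_i = 0.346. Since K_p = g(X)·P^{1}, P = (K_p/g)^(1/1) = (206/0.346)^(1/1) = 595 kPa.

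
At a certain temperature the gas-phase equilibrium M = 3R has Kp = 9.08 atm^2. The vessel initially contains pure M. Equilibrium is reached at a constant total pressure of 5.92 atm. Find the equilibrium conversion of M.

X = 0.253

Let X = conversion of M (basis 1 mol M); extent of reaction ξ = X.
At extent ξ: n_M = 1 − X; n_R = 3X.
n_T = Σnᵢ = 1 + 2X.
With p_i = (n_i/n_T)P, Kp = p_R^3 / (p_M).
This yields a degree-3 equation in X; solving on (0,1), X = 0.253.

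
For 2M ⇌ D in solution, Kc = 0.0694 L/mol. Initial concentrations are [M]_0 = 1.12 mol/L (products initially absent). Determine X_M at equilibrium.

X = 0.120

Let X = conversion of M; extent ξ = 1.12X/2 mol/L.
Concentrations: [M] = 1.12 − 1.12X; [D] = 0.56X.
Kc = [D] / ([M]^2).
Solving Kc = 0.0694 for X ∈ (0,1): X = 0.120.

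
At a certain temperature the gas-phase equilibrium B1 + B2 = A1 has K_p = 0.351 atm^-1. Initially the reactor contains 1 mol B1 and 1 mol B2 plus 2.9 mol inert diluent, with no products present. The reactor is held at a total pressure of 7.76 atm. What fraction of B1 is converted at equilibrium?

Take 1 mol B1 as basis and let X be its fractional conversion, so ξ = X.
Species balance: n_B1 = 1 − X; n_B2 = 1 − X; n_A1 = X; n_I = 2.9 (inert).
Summing: n_T = 4.9 − X.
y_i = n_i/n_T, p_i = y_i·P. K_p = p_A1 / (p_B1 p_B2).
Equating to 0.351 atm^-1 and solving on 0 < X < 1: X = 0.294.

X = 0.294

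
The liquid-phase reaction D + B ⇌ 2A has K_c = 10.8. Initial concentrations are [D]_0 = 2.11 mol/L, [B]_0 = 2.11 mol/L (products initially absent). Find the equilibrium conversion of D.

X = 0.622

Let X = conversion of D; extent ξ = 2.11·X mol/L.
Concentrations: [D] = 2.11 − 2.11X; [B] = 2.11 − 2.11X; [A] = 4.22X.
K_c = [A]^2 / ([D] [B]).
Setting equal to 10.8 and solving for X on (0,1) gives X = 0.622.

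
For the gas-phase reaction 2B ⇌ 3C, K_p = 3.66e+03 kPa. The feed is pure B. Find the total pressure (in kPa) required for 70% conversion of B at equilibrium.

P = 384 kPa

Let X = conversion of B (basis 1 mol B); extent of reaction ξ = 0.5X.
Moles: n_B = 1 − X; n_C = 1.5X.
Summing: n_T = 1 + 0.5X.
K_p = p_C^3 / (p_B^2) with p_i = (n_i/n_T)·P.
At X = 0.7: the mole-fraction product g(X) = Π y_i^ν_i = 9.528. Since K_p = g(X)·P^{1}, P = (K_p/g)^(1/1) = (3.66e+03/9.528)^(1/1) = 384 kPa.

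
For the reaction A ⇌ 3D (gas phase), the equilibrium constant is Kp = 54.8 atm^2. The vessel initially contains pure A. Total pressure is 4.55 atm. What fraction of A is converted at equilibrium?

Basis: 1 mol A initially; let X = conversion of A. Extent ξ = X.
Mole table: n_A = 1 − X; n_D = 3X.
Total moles n_T = 1 + 2X.
y_i = n_i/n_T, p_i = y_i·P. Kp = p_D^3 / (p_A).
This yields a degree-3 equation in X; solving on (0,1), X = 0.577.

X = 0.577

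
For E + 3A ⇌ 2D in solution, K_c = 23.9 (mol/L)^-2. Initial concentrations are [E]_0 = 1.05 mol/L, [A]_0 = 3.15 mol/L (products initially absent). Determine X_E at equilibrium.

X = 0.761

Let X = conversion of E; extent ξ = 1.05·X mol/L.
Concentrations: [E] = 1.05 − 1.05X; [A] = 3.15 − 3.15X; [D] = 2.1X.
K_c = [D]^2 / ([E] [A]^3).
Equating to 23.9 (mol/L)^-2: the physical root is X = 0.761.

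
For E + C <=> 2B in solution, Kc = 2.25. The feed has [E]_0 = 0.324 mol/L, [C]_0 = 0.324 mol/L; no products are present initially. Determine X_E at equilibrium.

Let X = conversion of E; extent ξ = 0.324·X mol/L.
Concentrations: [E] = 0.324 − 0.324X; [C] = 0.324 − 0.324X; [B] = 0.648X.
Kc = [B]^2 / ([E] [C]).
This equals 2.25 at X = 0.429 (the root in 0 < X < 1).

X = 0.429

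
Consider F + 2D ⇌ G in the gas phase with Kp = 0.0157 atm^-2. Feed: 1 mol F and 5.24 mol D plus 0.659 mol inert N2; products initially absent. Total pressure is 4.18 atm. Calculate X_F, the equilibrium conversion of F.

X = 0.134

Let X = conversion of F (basis 1 mol F); extent of reaction ξ = X.
Species balance: n_F = 1 − X; n_D = 5.24 − 2X; n_G = X; n_I = 0.659 (inert).
n_T = Σnᵢ = 6.9 − 2X.
Mole fractions y_i = n_i/n_T; Kp = p_G / (p_F p_D^2) with p_i = y_i·P.
Setting this equal to 0.0157 atm^-2 and taking the physical root (0 < X < 1) gives X = 0.134.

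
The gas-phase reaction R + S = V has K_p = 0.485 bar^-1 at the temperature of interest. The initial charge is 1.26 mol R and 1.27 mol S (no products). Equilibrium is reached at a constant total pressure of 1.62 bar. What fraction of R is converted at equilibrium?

X = 0.253

Let X = conversion of R (basis 1.26 mol R); extent of reaction ξ = 1.26X.
Moles: n_R = 1.26 − 1.26X; n_S = 1.27 − 1.26X; n_V = 1.26X.
Summing: n_T = 2.53 − 1.26X.
y_i = n_i/n_T, p_i = y_i·P. K_p = p_V / (p_R p_S).
Setting this equal to 0.485 bar^-1 and taking the physical root (0 < X < 1) gives X = 0.253.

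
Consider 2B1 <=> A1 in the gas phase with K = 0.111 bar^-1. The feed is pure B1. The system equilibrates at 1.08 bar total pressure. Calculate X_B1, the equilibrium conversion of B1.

Basis: 1 mol B1 initially; let X = conversion of B1. Extent ξ = 0.5X.
Mole table: n_B1 = 1 − X; n_A1 = 0.5X.
Total moles n_T = 1 − 0.5X.
y_i = n_i/n_T, p_i = y_i·P. K = p_A1 / (p_B1^2).
Equating to 0.111 bar^-1 and solving on 0 < X < 1: X = 0.178.

X = 0.178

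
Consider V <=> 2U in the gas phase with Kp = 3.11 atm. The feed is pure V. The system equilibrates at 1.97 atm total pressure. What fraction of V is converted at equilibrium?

X = 0.532

Basis: 1 mol V initially; let X = conversion of V. Extent ξ = X.
At extent ξ: n_V = 1 − X; n_U = 2X.
n_T = Σnᵢ = 1 + X.
Mole fractions y_i = n_i/n_T; Kp = p_U^2 / (p_V) with p_i = y_i·P.
Equating to 3.11 atm and solving on 0 < X < 1: X = 0.532.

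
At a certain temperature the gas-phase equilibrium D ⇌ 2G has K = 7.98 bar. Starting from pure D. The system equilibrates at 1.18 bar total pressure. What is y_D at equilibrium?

y_D = 0.116

Take 1 mol D as basis and let X be its fractional conversion, so ξ = X.
Mole table: n_D = 1 − X; n_G = 2X.
Summing: n_T = 1 + X.
Mole fractions y_i = n_i/n_T; K = p_G^2 / (p_D) with p_i = y_i·P.
Setting this equal to 7.98 bar and taking the physical root (0 < X < 1) gives X = 0.793.
Then n_D = 0.207, n_T = 1.79, so y_D = 0.116.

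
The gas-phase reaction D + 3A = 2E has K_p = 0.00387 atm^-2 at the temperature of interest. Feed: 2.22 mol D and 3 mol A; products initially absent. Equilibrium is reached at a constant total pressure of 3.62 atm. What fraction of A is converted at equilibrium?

X = 0.137

Let X = conversion of A (basis 3 mol A); extent of reaction ξ = X.
Species balance: n_D = 2.22 − X; n_A = 3 − 3X; n_E = 2X.
Summing: n_T = 5.22 − 2X.
With p_i = (n_i/n_T)P, K_p = p_E^2 / (p_D p_A^3).
This yields a degree-4 equation in X; solving on (0,1), X = 0.137.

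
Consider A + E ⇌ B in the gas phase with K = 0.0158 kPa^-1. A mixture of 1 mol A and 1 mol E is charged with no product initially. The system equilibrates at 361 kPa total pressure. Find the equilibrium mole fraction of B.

Take 1 mol A as basis and let X be its fractional conversion, so ξ = X.
At extent ξ: n_A = 1 − X; n_E = 1 − X; n_B = X.
Summing: n_T = 2 − X.
Mole fractions y_i = n_i/n_T; K = p_B / (p_A p_E) with p_i = y_i·P.
This yields a degree-2 equation in X; solving on (0,1), X = 0.614.
Then n_B = 0.614, n_T = 1.39, so y_B = 0.443.

y_B = 0.443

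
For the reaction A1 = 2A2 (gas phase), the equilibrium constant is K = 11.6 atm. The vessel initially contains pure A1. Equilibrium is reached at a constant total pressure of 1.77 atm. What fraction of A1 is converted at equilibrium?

Basis: 1 mol A1 initially; let X = conversion of A1. Extent ξ = X.
Moles: n_A1 = 1 − X; n_A2 = 2X.
Summing: n_T = 1 + X.
y_i = n_i/n_T, p_i = y_i·P. K = p_A2^2 / (p_A1).
Substituting and setting equal to 11.6 atm gives a polynomial in X; the root in (0,1) is X = 0.788.

X = 0.788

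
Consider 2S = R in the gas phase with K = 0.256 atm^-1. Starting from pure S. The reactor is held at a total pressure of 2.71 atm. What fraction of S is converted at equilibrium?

Let X = conversion of S (basis 1 mol S); extent of reaction ξ = 0.5X.
Species balance: n_S = 1 − X; n_R = 0.5X.
n_T = Σnᵢ = 1 − 0.5X.
Mole fractions y_i = n_i/n_T; K = p_R / (p_S^2) with p_i = y_i·P.
Setting this equal to 0.256 atm^-1 and taking the physical root (0 < X < 1) gives X = 0.485.

X = 0.485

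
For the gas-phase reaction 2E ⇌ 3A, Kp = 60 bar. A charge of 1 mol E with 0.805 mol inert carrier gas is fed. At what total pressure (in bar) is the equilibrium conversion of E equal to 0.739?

Let X = conversion of E (basis 1 mol E); extent of reaction ξ = 0.5X.
Moles: n_E = 1 − X; n_A = 1.5X; n_I = 0.805 (inert).
Summing: n_T = 1.81 + 0.5X.
Kp = p_A^3 / (p_E^2) with p_i = (n_i/n_T)·P.
At X = 0.739: the mole-fraction product g(X) = Π y_i^ν_i = 9.195. Since Kp = g(X)·P^{1}, P = (Kp/g)^(1/1) = (60/9.195)^(1/1) = 6.53 bar.

P = 6.53 bar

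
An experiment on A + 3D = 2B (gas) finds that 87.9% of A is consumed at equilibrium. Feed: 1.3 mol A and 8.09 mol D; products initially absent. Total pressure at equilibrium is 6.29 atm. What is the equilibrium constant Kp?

Kp = 0.418 atm^-2

Basis: 1.3 mol A initially; let X = conversion of A. Extent ξ = 1.3X.
Mole table: n_A = 1.3 − 1.3X; n_D = 8.09 − 3.9X; n_B = 2.6X.
Total moles n_T = 9.39 − 2.6X.
At X = 0.879: n_A = 0.157, n_D = 4.66, n_B = 2.29, n_T = 7.1.
p_i = (n_i/n_T)·P. Kp = p_B^2 / (p_A p_D^3) = 0.418 atm^-2.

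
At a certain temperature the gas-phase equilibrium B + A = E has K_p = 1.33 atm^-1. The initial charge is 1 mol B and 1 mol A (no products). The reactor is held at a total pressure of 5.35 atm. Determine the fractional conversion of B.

Basis: 1 mol B initially; let X = conversion of B. Extent ξ = X.
Species balance: n_B = 1 − X; n_A = 1 − X; n_E = X.
n_T = Σnᵢ = 2 − X.
With p_i = (n_i/n_T)P, K_p = p_E / (p_B p_A).
This yields a degree-2 equation in X; solving on (0,1), X = 0.649.

X = 0.649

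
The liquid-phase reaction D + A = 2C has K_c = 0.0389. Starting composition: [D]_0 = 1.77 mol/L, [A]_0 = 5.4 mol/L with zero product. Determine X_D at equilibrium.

X = 0.154

Let X = conversion of D; extent ξ = 1.77·X mol/L.
Concentrations: [D] = 1.77 − 1.77X; [A] = 5.4 − 1.77X; [C] = 3.54X.
K_c = [C]^2 / ([D] [A]).
Equating to 0.0389: the physical root is X = 0.154.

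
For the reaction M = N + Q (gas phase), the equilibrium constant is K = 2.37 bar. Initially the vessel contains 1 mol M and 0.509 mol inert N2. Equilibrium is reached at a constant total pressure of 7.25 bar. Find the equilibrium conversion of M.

X = 0.550

Let X = conversion of M (basis 1 mol M); extent of reaction ξ = X.
Moles: n_M = 1 − X; n_N = X; n_Q = X; n_I = 0.509 (inert).
Total moles n_T = 1.51 + X.
y_i = n_i/n_T, p_i = y_i·P. K = p_N p_Q / (p_M).
Setting this equal to 2.37 bar and taking the physical root (0 < X < 1) gives X = 0.550.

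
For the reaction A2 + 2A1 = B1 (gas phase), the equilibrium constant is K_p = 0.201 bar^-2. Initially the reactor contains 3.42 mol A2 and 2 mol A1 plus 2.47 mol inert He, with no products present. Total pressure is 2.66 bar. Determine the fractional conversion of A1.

Let X = conversion of A1 (basis 2 mol A1); extent of reaction ξ = X.
Moles: n_A2 = 3.42 − X; n_A1 = 2 − 2X; n_B1 = X; n_I = 2.47 (inert).
Summing: n_T = 7.89 − 2X.
Mole fractions y_i = n_i/n_T; K_p = p_B1 / (p_A2 p_A1^2) with p_i = y_i·P.
This yields a degree-3 equation in X; solving on (0,1), X = 0.206.

X = 0.206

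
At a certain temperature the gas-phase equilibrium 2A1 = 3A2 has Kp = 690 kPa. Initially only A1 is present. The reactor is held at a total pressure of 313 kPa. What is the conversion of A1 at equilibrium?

X = 0.551

Take 1 mol A1 as basis and let X be its fractional conversion, so ξ = 0.5X.
Species balance: n_A1 = 1 − X; n_A2 = 1.5X.
Summing: n_T = 1 + 0.5X.
Mole fractions y_i = n_i/n_T; Kp = p_A2^3 / (p_A1^2) with p_i = y_i·P.
Substituting and setting equal to 690 kPa gives a polynomial in X; the root in (0,1) is X = 0.551.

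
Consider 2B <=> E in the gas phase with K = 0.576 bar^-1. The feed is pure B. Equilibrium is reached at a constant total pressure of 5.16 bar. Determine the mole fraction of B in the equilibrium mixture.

Take 1 mol B as basis and let X be its fractional conversion, so ξ = 0.5X.
Moles: n_B = 1 − X; n_E = 0.5X.
Total moles n_T = 1 − 0.5X.
Mole fractions y_i = n_i/n_T; K = p_E / (p_B^2) with p_i = y_i·P.
Equating to 0.576 bar^-1 and solving on 0 < X < 1: X = 0.721.
Then n_B = 0.279, n_T = 0.639, so y_B = 0.436.

y_B = 0.436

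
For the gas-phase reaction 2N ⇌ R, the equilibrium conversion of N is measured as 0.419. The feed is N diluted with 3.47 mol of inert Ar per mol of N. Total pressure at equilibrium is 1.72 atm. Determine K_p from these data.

Let X = conversion of N (basis 1 mol N); extent of reaction ξ = 0.5X.
Moles: n_N = 1 − X; n_R = 0.5X; n_I = 3.47 (inert).
Total moles n_T = 4.47 − 0.5X.
At X = 0.419: n_N = 0.581, n_R = 0.209, n_T = 4.26.
p_i = (n_i/n_T)·P. K_p = p_R / (p_N^2) = 1.54 atm^-1.

K_p = 1.54 atm^-1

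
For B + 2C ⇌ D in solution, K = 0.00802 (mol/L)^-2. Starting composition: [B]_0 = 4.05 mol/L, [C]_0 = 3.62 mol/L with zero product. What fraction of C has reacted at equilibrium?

Let X = conversion of C; extent ξ = 3.62X/2 mol/L.
Concentrations: [B] = 4.05 − 1.81X; [C] = 3.62 − 3.62X; [D] = 1.81X.
K = [D] / ([B] [C]^2).
Solving K = 0.00802 for X ∈ (0,1): X = 0.156.

X = 0.156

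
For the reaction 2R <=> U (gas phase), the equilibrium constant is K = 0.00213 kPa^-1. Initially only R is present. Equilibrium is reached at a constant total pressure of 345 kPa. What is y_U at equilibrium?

Basis: 1 mol R initially; let X = conversion of R. Extent ξ = 0.5X.
At extent ξ: n_R = 1 − X; n_U = 0.5X.
n_T = Σnᵢ = 1 − 0.5X.
y_i = n_i/n_T, p_i = y_i·P. K = p_U / (p_R^2).
Setting this equal to 0.00213 kPa^-1 and taking the physical root (0 < X < 1) gives X = 0.496.
Then n_U = 0.248, n_T = 0.752, so y_U = 0.330.

y_U = 0.330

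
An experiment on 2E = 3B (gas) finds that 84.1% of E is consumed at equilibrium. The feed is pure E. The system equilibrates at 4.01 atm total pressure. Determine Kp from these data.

Kp = 224 atm

Basis: 1 mol E initially; let X = conversion of E. Extent ξ = 0.5X.
At extent ξ: n_E = 1 − X; n_B = 1.5X.
Summing: n_T = 1 + 0.5X.
At X = 0.841: n_E = 0.159, n_B = 1.26, n_T = 1.42.
p_i = (n_i/n_T)·P. Kp = p_B^3 / (p_E^2) = 224 atm.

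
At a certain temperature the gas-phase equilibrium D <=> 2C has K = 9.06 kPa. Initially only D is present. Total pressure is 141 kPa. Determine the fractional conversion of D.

X = 0.126

Take 1 mol D as basis and let X be its fractional conversion, so ξ = X.
Species balance: n_D = 1 − X; n_C = 2X.
Total moles n_T = 1 + X.
y_i = n_i/n_T, p_i = y_i·P. K = p_C^2 / (p_D).
This yields a degree-2 equation in X; solving on (0,1), X = 0.126.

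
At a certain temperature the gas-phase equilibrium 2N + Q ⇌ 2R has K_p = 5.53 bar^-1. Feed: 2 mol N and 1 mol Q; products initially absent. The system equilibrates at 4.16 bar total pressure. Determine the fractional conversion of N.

X = 0.649

Basis: 2 mol N initially; let X = conversion of N. Extent ξ = X.
Moles: n_N = 2 − 2X; n_Q = 1 − X; n_R = 2X.
n_T = Σnᵢ = 3 − X.
y_i = n_i/n_T, p_i = y_i·P. K_p = p_R^2 / (p_N^2 p_Q).
Setting this equal to 5.53 bar^-1 and taking the physical root (0 < X < 1) gives X = 0.649.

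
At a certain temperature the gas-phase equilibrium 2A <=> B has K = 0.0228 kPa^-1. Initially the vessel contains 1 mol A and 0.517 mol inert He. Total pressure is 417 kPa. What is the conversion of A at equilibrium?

Basis: 1 mol A initially; let X = conversion of A. Extent ξ = 0.5X.
At extent ξ: n_A = 1 − X; n_B = 0.5X; n_I = 0.517 (inert).
Total moles n_T = 1.52 − 0.5X.
Mole fractions y_i = n_i/n_T; K = p_B / (p_A^2) with p_i = y_i·P.
Equating to 0.0228 kPa^-1 and solving on 0 < X < 1: X = 0.785.

X = 0.785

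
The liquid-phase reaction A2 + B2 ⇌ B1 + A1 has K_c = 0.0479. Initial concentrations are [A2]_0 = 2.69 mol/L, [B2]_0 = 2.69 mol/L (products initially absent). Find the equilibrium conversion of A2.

Let X = conversion of A2; extent ξ = 2.69·X mol/L.
Concentrations: [A2] = 2.69 − 2.69X; [B2] = 2.69 − 2.69X; [B1] = 2.69X; [A1] = 2.69X.
K_c = [B1] [A1] / ([A2] [B2]).
Setting equal to 0.0479 and solving for X on (0,1) gives X = 0.180.

X = 0.180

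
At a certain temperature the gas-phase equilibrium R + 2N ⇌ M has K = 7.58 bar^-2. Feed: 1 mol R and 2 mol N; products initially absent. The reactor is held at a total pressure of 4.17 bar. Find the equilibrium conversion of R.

Take 1 mol R as basis and let X be its fractional conversion, so ξ = X.
Moles: n_R = 1 − X; n_N = 2 − 2X; n_M = X.
Total moles n_T = 3 − 2X.
With p_i = (n_i/n_T)P, K = p_M / (p_R p_N^2).
Substituting and setting equal to 7.58 bar^-2 gives a polynomial in X; the root in (0,1) is X = 0.861.

X = 0.861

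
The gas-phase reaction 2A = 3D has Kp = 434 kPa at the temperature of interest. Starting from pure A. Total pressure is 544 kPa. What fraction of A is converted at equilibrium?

X = 0.446

Take 1 mol A as basis and let X be its fractional conversion, so ξ = 0.5X.
Moles: n_A = 1 − X; n_D = 1.5X.
n_T = Σnᵢ = 1 + 0.5X.
With p_i = (n_i/n_T)P, Kp = p_D^3 / (p_A^2).
Setting this equal to 434 kPa and taking the physical root (0 < X < 1) gives X = 0.446.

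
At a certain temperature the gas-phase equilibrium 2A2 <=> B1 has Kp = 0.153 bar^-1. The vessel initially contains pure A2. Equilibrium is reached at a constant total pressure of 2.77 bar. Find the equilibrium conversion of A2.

X = 0.391

Let X = conversion of A2 (basis 1 mol A2); extent of reaction ξ = 0.5X.
Moles: n_A2 = 1 − X; n_B1 = 0.5X.
Total moles n_T = 1 − 0.5X.
y_i = n_i/n_T, p_i = y_i·P. Kp = p_B1 / (p_A2^2).
Substituting and setting equal to 0.153 bar^-1 gives a polynomial in X; the root in (0,1) is X = 0.391.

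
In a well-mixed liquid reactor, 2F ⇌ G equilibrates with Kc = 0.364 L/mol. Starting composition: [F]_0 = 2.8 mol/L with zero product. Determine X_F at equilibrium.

X = 0.503

Let X = conversion of F; extent ξ = 2.8X/2 mol/L.
Concentrations: [F] = 2.8 − 2.8X; [G] = 1.4X.
Kc = [G] / ([F]^2).
Setting equal to 0.364 and solving for X on (0,1) gives X = 0.503.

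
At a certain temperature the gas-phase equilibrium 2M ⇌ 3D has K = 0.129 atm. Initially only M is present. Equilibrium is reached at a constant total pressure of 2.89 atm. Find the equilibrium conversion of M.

X = 0.209

Take 1 mol M as basis and let X be its fractional conversion, so ξ = 0.5X.
At extent ξ: n_M = 1 − X; n_D = 1.5X.
Summing: n_T = 1 + 0.5X.
Mole fractions y_i = n_i/n_T; K = p_D^3 / (p_M^2) with p_i = y_i·P.
This yields a degree-3 equation in X; solving on (0,1), X = 0.209.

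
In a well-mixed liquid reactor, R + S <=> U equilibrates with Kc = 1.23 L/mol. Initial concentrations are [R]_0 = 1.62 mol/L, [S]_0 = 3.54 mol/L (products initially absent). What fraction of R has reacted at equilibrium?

Let X = conversion of R; extent ξ = 1.62·X mol/L.
Concentrations: [R] = 1.62 − 1.62X; [S] = 3.54 − 1.62X; [U] = 1.62X.
Kc = [U] / ([R] [S]).
Solving Kc = 1.23 for X ∈ (0,1): X = 0.742.

X = 0.742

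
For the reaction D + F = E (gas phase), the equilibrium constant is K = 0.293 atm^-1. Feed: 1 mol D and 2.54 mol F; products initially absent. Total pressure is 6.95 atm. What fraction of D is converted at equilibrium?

Take 1 mol D as basis and let X be its fractional conversion, so ξ = X.
Moles: n_D = 1 − X; n_F = 2.54 − X; n_E = X.
Total moles n_T = 3.54 − X.
y_i = n_i/n_T, p_i = y_i·P. K = p_E / (p_D p_F).
Setting this equal to 0.293 atm^-1 and taking the physical root (0 < X < 1) gives X = 0.574.

X = 0.574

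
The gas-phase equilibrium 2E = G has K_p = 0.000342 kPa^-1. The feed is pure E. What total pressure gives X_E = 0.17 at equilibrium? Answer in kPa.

Basis: 1 mol E initially; let X = conversion of E. Extent ξ = 0.5X.
Mole table: n_E = 1 − X; n_G = 0.5X.
Total moles n_T = 1 − 0.5X.
K_p = p_G / (p_E^2) with p_i = (n_i/n_T)·P.
At X = 0.17: the mole-fraction product g(X) = Π y_i^ν_i = 0.1129. Since K_p = g(X)·P^{-1}, P = (g/K_p)^(1/1) = (0.1129/0.000342)^(1/1) = 330 kPa.

P = 330 kPa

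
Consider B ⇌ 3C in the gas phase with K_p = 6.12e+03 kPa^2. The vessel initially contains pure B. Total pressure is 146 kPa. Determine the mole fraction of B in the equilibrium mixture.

Let X = conversion of B (basis 1 mol B); extent of reaction ξ = X.
At extent ξ: n_B = 1 − X; n_C = 3X.
Summing: n_T = 1 + 2X.
Mole fractions y_i = n_i/n_T; K_p = p_C^3 / (p_B) with p_i = y_i·P.
This yields a degree-3 equation in X; solving on (0,1), X = 0.263.
Then n_B = 0.737, n_T = 1.53, so y_B = 0.483.

y_B = 0.483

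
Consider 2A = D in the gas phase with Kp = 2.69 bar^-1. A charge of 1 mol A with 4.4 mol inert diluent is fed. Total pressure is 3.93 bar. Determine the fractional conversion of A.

X = 0.615

Let X = conversion of A (basis 1 mol A); extent of reaction ξ = 0.5X.
Species balance: n_A = 1 − X; n_D = 0.5X; n_I = 4.4 (inert).
Total moles n_T = 5.4 − 0.5X.
With p_i = (n_i/n_T)P, Kp = p_D / (p_A^2).
Setting this equal to 2.69 bar^-1 and taking the physical root (0 < X < 1) gives X = 0.615.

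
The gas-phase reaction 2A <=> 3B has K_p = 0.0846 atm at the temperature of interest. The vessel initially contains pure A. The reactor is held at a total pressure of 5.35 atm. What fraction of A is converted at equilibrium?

Basis: 1 mol A initially; let X = conversion of A. Extent ξ = 0.5X.
At extent ξ: n_A = 1 − X; n_B = 1.5X.
n_T = Σnᵢ = 1 + 0.5X.
With p_i = (n_i/n_T)P, K_p = p_B^3 / (p_A^2).
Substituting and setting equal to 0.0846 atm gives a polynomial in X; the root in (0,1) is X = 0.153.

X = 0.153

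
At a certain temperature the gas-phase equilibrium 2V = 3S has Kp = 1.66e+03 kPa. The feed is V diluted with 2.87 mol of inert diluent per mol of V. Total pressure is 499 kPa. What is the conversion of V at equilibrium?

Basis: 1 mol V initially; let X = conversion of V. Extent ξ = 0.5X.
At extent ξ: n_V = 1 − X; n_S = 1.5X; n_I = 2.87 (inert).
Total moles n_T = 3.87 + 0.5X.
y_i = n_i/n_T, p_i = y_i·P. Kp = p_S^3 / (p_V^2).
Substituting and setting equal to 1.66e+03 kPa gives a polynomial in X; the root in (0,1) is X = 0.708.

X = 0.708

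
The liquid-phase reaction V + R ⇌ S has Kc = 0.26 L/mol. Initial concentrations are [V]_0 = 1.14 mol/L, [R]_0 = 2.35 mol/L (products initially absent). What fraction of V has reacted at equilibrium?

X = 0.338

Let X = conversion of V; extent ξ = 1.14·X mol/L.
Concentrations: [V] = 1.14 − 1.14X; [R] = 2.35 − 1.14X; [S] = 1.14X.
Kc = [S] / ([V] [R]).
Setting equal to 0.26 and solving for X on (0,1) gives X = 0.338.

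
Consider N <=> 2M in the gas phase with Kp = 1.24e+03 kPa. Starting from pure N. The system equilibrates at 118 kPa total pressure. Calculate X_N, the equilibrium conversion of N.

X = 0.851

Take 1 mol N as basis and let X be its fractional conversion, so ξ = X.
Moles: n_N = 1 − X; n_M = 2X.
Summing: n_T = 1 + X.
With p_i = (n_i/n_T)P, Kp = p_M^2 / (p_N).
This yields a degree-2 equation in X; solving on (0,1), X = 0.851.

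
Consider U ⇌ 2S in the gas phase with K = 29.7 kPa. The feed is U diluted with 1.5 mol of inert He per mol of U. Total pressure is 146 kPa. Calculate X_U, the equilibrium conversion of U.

X = 0.313

Take 1 mol U as basis and let X be its fractional conversion, so ξ = X.
Moles: n_U = 1 − X; n_S = 2X; n_I = 1.5 (inert).
Summing: n_T = 2.5 + X.
Mole fractions y_i = n_i/n_T; K = p_S^2 / (p_U) with p_i = y_i·P.
Equating to 29.7 kPa and solving on 0 < X < 1: X = 0.313.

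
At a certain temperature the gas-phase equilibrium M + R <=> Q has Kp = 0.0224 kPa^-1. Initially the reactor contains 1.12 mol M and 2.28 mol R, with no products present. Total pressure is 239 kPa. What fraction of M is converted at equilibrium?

X = 0.751

Let X = conversion of M (basis 1.12 mol M); extent of reaction ξ = 1.12X.
Moles: n_M = 1.12 − 1.12X; n_R = 2.28 − 1.12X; n_Q = 1.12X.
n_T = Σnᵢ = 3.4 − 1.12X.
y_i = n_i/n_T, p_i = y_i·P. Kp = p_Q / (p_M p_R).
Equating to 0.0224 kPa^-1 and solving on 0 < X < 1: X = 0.751.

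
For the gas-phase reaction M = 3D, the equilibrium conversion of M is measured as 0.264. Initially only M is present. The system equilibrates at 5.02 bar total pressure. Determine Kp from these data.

Take 1 mol M as basis and let X be its fractional conversion, so ξ = X.
At extent ξ: n_M = 1 − X; n_D = 3X.
Summing: n_T = 1 + 2X.
At X = 0.264: n_M = 0.736, n_D = 0.792, n_T = 1.53.
p_i = (n_i/n_T)·P. Kp = p_D^3 / (p_M) = 7.29 bar^2.

Kp = 7.29 bar^2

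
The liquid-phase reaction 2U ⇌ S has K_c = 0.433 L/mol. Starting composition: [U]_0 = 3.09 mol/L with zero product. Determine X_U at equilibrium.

Let X = conversion of U; extent ξ = 3.09X/2 mol/L.
Concentrations: [U] = 3.09 − 3.09X; [S] = 1.54X.
K_c = [S] / ([U]^2).
Solving K_c = 0.433 for X ∈ (0,1): X = 0.548.

X = 0.548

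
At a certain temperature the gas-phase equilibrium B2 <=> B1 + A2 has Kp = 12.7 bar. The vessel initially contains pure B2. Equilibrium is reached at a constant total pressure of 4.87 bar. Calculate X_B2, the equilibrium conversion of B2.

Let X = conversion of B2 (basis 1 mol B2); extent of reaction ξ = X.
Mole table: n_B2 = 1 − X; n_B1 = X; n_A2 = X.
Summing: n_T = 1 + X.
With p_i = (n_i/n_T)P, Kp = p_B1 p_A2 / (p_B2).
This yields a degree-2 equation in X; solving on (0,1), X = 0.850.

X = 0.850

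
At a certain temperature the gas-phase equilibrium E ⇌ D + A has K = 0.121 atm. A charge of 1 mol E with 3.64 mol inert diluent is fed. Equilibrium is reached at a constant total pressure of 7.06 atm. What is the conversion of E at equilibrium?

Take 1 mol E as basis and let X be its fractional conversion, so ξ = X.
Species balance: n_E = 1 − X; n_D = X; n_A = X; n_I = 3.64 (inert).
n_T = Σnᵢ = 4.64 + X.
y_i = n_i/n_T, p_i = y_i·P. K = p_D p_A / (p_E).
Substituting and setting equal to 0.121 atm gives a polynomial in X; the root in (0,1) is X = 0.251.

X = 0.251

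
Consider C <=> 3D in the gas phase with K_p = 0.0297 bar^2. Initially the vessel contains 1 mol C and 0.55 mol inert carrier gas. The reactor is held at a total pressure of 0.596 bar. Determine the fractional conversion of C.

X = 0.212

Let X = conversion of C (basis 1 mol C); extent of reaction ξ = X.
Mole table: n_C = 1 − X; n_D = 3X; n_I = 0.55 (inert).
n_T = Σnᵢ = 1.55 + 2X.
Mole fractions y_i = n_i/n_T; K_p = p_D^3 / (p_C) with p_i = y_i·P.
This yields a degree-3 equation in X; solving on (0,1), X = 0.212.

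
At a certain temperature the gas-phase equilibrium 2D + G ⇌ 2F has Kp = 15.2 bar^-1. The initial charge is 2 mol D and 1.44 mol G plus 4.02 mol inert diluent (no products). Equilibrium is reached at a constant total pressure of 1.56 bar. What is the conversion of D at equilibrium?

Basis: 2 mol D initially; let X = conversion of D. Extent ξ = X.
At extent ξ: n_D = 2 − 2X; n_G = 1.44 − X; n_F = 2X; n_I = 4.02 (inert).
Summing: n_T = 7.46 − X.
y_i = n_i/n_T, p_i = y_i·P. Kp = p_F^2 / (p_D^2 p_G).
Equating to 15.2 bar^-1 and solving on 0 < X < 1: X = 0.627.

X = 0.627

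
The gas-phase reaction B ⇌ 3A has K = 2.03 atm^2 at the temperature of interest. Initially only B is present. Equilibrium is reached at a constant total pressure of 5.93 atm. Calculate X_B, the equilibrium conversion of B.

X = 0.145

Let X = conversion of B (basis 1 mol B); extent of reaction ξ = X.
Mole table: n_B = 1 − X; n_A = 3X.
Summing: n_T = 1 + 2X.
y_i = n_i/n_T, p_i = y_i·P. K = p_A^3 / (p_B).
Setting this equal to 2.03 atm^2 and taking the physical root (0 < X < 1) gives X = 0.145.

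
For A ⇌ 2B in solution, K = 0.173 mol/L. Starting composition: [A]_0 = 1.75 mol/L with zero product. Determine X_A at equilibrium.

Let X = conversion of A; extent ξ = 1.75·X mol/L.
Concentrations: [A] = 1.75 − 1.75X; [B] = 3.5X.
K = [B]^2 / ([A]).
Solving K = 0.173 for X ∈ (0,1): X = 0.145.

X = 0.145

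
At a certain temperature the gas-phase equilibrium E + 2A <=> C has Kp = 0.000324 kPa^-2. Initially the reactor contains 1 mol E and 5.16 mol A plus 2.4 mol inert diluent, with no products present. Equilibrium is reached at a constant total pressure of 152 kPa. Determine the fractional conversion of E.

X = 0.676

Let X = conversion of E (basis 1 mol E); extent of reaction ξ = X.
Moles: n_E = 1 − X; n_A = 5.16 − 2X; n_C = X; n_I = 2.4 (inert).
Summing: n_T = 8.56 − 2X.
With p_i = (n_i/n_T)P, Kp = p_C / (p_E p_A^2).
This yields a degree-3 equation in X; solving on (0,1), X = 0.676.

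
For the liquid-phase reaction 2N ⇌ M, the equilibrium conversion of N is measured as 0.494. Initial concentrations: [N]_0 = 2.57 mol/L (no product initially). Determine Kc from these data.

Let X = conversion of N.
Concentrations: [N] = 2.57 − 2.57X; [M] = 1.28X.
At X = 0.494: [N] = 1.3, [M] = 0.635.
Kc = [M] / ([N]^2) = 0.375 L/mol.

Kc = 0.375 L/mol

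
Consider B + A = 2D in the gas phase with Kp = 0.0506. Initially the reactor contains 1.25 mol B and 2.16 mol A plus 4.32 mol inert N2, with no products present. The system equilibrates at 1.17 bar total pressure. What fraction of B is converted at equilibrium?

Basis: 1.25 mol B initially; let X = conversion of B. Extent ξ = 1.25X.
Mole table: n_B = 1.25 − 1.25X; n_A = 2.16 − 1.25X; n_D = 2.5X; n_I = 4.32 (inert).
n_T stays at 7.73 (no change in mole number).
With p_i = (n_i/n_T)P, Kp = p_D^2 / (p_B p_A).
This yields a degree-2 equation in X; solving on (0,1), X = 0.132.

X = 0.132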